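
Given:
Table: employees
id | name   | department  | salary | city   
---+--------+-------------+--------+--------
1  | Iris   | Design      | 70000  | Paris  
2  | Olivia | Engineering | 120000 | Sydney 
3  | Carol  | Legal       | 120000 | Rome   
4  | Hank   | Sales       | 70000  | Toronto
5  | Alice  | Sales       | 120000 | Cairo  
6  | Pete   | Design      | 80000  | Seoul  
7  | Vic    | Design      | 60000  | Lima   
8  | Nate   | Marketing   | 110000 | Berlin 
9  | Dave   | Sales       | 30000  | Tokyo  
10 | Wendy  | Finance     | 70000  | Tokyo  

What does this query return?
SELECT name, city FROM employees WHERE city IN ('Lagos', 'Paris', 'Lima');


Filtering: city IN ('Lagos', 'Paris', 'Lima')
Matching: 2 rows

2 rows:
Iris, Paris
Vic, Lima


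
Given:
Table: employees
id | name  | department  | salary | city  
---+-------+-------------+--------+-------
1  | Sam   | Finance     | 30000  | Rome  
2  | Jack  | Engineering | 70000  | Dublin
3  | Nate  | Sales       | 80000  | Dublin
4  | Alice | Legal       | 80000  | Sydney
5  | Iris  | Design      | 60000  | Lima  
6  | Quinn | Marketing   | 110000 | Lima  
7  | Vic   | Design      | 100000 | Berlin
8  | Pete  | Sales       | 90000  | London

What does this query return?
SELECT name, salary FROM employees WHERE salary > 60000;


Filtering: salary > 60000
Matching: 6 rows

6 rows:
Jack, 70000
Nate, 80000
Alice, 80000
Quinn, 110000
Vic, 100000
Pete, 90000


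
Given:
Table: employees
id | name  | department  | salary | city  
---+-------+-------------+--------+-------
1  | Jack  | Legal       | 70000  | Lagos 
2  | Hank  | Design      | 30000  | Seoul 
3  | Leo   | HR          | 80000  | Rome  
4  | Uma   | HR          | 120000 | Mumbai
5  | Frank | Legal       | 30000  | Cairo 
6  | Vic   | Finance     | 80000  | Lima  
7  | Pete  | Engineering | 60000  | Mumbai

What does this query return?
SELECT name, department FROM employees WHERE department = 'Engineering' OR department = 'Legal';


Filtering: department = 'Engineering' OR 'Legal'
Matching: 3 rows

3 rows:
Jack, Legal
Frank, Legal
Pete, Engineering


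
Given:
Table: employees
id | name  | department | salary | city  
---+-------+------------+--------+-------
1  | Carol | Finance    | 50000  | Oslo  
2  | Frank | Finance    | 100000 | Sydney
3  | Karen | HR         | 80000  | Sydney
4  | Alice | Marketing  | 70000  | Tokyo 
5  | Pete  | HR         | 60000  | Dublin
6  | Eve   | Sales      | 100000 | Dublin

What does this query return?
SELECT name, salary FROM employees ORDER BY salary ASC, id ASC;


Sorting by salary ASC, then id ASC for ties

6 rows:
Carol, 50000
Pete, 60000
Alice, 70000
Karen, 80000
Frank, 100000
Eve, 100000


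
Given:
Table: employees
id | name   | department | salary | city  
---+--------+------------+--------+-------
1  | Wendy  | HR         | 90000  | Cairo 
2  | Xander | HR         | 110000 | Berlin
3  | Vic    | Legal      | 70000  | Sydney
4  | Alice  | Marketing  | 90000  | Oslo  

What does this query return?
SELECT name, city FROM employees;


Projecting columns: name, city

4 rows:
Wendy, Cairo
Xander, Berlin
Vic, Sydney
Alice, Oslo


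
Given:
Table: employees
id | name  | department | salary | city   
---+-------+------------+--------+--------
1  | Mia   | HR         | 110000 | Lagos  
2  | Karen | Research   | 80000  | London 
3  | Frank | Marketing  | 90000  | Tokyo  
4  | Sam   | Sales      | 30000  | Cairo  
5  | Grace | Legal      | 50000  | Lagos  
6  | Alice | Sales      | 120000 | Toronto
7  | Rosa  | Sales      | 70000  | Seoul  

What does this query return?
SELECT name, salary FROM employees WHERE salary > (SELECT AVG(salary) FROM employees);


Subquery: AVG(salary) = 78571.43
Filtering: salary > 78571.43
  Mia (110000) -> MATCH
  Karen (80000) -> MATCH
  Frank (90000) -> MATCH
  Alice (120000) -> MATCH


4 rows:
Mia, 110000
Karen, 80000
Frank, 90000
Alice, 120000


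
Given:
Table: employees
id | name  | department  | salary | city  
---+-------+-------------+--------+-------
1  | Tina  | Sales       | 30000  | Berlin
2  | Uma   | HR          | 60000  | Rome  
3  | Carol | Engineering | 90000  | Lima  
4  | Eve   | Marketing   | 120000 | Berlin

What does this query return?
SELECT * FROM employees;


SELECT * returns all 4 rows with all columns

4 rows:
1, Tina, Sales, 30000, Berlin
2, Uma, HR, 60000, Rome
3, Carol, Engineering, 90000, Lima
4, Eve, Marketing, 120000, Berlin


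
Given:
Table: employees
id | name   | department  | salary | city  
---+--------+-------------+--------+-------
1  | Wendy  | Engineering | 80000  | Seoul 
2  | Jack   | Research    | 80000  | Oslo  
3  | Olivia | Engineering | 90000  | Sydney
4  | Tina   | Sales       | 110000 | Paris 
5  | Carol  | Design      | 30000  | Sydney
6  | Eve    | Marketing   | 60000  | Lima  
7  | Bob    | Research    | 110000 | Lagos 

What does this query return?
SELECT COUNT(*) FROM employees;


COUNT(*) counts all rows

7


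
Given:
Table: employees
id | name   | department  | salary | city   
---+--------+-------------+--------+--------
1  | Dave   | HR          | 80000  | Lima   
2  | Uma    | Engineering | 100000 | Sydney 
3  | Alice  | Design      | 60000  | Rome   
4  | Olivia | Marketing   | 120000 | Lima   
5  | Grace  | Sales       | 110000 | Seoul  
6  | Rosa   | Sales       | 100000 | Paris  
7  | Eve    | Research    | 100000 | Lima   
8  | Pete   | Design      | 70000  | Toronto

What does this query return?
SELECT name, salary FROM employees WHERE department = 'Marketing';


Filtering: department = 'Marketing'
Matching rows: 1

1 rows:
Olivia, 120000


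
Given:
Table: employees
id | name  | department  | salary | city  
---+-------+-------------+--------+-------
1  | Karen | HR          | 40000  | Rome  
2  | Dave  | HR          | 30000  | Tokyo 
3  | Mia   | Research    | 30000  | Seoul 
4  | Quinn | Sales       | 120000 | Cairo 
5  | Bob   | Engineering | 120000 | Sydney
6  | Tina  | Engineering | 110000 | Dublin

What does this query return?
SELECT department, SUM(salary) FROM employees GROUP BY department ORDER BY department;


Summing salary within each department:
  Engineering: 120000 + 110000 = 230000
  HR: 40000 + 30000 = 70000
  Research: 30000 = 30000
  Sales: 120000 = 120000


4 groups:
Engineering, 230000
HR, 70000
Research, 30000
Sales, 120000


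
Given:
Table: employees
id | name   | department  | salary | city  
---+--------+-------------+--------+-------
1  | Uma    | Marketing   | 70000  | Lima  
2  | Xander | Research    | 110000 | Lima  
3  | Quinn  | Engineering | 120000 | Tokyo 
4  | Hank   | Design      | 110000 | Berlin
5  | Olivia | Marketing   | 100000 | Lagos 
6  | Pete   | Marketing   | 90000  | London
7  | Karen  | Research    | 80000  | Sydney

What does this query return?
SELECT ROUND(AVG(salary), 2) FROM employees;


SUM(salary) = 680000
COUNT = 7
ROUND(AVG, 2) = ROUND(680000 / 7, 2) = 97142.86

97142.86


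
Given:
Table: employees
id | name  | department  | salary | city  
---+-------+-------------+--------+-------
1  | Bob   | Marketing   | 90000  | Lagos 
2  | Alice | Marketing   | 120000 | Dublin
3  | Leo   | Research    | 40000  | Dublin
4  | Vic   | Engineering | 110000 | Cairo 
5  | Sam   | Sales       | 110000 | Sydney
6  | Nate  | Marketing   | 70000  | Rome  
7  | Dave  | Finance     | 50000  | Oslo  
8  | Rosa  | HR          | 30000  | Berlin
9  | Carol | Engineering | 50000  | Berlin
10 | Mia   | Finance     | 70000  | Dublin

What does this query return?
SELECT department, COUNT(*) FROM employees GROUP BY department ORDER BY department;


Assigning each row to its department group:
  Bob -> Marketing
  Alice -> Marketing
  Leo -> Research
  Vic -> Engineering
  Sam -> Sales
  Nate -> Marketing
  Dave -> Finance
  Rosa -> HR
  Carol -> Engineering
  Mia -> Finance


6 groups:
Engineering, 2
Finance, 2
HR, 1
Marketing, 3
Research, 1
Sales, 1


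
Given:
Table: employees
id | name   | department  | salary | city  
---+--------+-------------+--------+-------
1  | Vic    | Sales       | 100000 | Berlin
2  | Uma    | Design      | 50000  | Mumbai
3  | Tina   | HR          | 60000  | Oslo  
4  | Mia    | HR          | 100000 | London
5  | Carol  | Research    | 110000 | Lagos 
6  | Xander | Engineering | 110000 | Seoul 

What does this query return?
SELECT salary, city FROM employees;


Projecting columns: salary, city

6 rows:
100000, Berlin
50000, Mumbai
60000, Oslo
100000, London
110000, Lagos
110000, Seoul


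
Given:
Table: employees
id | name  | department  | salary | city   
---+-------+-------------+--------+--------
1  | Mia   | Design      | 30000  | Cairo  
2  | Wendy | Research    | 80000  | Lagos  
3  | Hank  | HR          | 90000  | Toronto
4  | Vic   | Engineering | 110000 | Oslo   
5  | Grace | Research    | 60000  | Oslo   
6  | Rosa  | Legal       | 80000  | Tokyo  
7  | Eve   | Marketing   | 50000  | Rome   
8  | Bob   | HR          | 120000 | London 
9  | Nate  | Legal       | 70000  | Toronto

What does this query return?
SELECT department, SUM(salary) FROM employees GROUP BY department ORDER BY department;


Summing salary within each department:
  Design: 30000 = 30000
  Engineering: 110000 = 110000
  HR: 90000 + 120000 = 210000
  Legal: 80000 + 70000 = 150000
  Marketing: 50000 = 50000
  Research: 80000 + 60000 = 140000


6 groups:
Design, 30000
Engineering, 110000
HR, 210000
Legal, 150000
Marketing, 50000
Research, 140000


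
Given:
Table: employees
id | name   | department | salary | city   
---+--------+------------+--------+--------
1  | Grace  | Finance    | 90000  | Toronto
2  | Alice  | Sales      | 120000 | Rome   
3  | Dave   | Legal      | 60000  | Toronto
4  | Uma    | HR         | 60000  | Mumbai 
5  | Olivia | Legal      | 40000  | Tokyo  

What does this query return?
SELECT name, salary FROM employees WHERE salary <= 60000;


Filtering: salary <= 60000
Matching: 3 rows

3 rows:
Dave, 60000
Uma, 60000
Olivia, 40000


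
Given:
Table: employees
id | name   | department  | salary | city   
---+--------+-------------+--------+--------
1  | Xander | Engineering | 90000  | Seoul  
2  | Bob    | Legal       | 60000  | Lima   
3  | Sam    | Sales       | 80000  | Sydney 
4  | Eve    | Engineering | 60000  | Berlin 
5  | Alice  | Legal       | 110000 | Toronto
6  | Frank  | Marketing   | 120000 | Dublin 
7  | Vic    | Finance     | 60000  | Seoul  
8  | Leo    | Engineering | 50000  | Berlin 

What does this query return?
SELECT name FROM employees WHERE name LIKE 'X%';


LIKE 'X%' matches names starting with 'X'
Matching: 1

1 rows:
Xander


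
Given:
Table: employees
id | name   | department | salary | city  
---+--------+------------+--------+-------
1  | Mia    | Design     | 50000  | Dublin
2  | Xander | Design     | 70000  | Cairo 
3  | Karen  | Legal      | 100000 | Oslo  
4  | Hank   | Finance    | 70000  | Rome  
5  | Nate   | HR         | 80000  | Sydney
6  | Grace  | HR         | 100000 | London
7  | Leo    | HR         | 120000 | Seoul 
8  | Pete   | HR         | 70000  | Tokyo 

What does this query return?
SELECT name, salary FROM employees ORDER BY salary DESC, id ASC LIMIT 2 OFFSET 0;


Sort by salary DESC (id ASC tiebreak), then skip 0 and take 2
Rows 1 through 2

2 rows:
Leo, 120000
Karen, 100000


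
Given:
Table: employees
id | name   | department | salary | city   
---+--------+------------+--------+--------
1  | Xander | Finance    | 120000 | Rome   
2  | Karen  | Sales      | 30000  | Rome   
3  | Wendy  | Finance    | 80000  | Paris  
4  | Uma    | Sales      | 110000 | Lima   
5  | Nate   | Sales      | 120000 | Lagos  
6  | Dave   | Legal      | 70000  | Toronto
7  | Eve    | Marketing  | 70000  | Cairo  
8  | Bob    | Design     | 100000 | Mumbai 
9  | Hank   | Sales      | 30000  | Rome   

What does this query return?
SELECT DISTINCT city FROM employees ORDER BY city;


All 'city' values (row order): Rome, Rome, Paris, Lima, Lagos, Toronto, Cairo, Mumbai, Rome
Removing duplicates leaves 7 unique value(s).

7 values:
Cairo
Lagos
Lima
Mumbai
Paris
Rome
Toronto


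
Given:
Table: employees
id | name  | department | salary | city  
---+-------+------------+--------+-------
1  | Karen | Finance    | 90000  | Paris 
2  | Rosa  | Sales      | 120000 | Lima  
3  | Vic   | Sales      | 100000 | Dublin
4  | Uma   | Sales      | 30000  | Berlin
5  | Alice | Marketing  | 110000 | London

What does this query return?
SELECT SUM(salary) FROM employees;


SUM(salary) = 90000 + 120000 + 100000 + 30000 + 110000 = 450000

450000


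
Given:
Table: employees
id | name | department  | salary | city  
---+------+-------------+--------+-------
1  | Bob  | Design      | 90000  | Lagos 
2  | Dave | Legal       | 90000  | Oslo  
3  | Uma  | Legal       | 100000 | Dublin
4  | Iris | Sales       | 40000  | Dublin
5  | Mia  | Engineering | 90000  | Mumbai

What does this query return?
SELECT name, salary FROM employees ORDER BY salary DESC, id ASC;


Sorting by salary DESC, then id ASC for ties

5 rows:
Uma, 100000
Bob, 90000
Dave, 90000
Mia, 90000
Iris, 40000


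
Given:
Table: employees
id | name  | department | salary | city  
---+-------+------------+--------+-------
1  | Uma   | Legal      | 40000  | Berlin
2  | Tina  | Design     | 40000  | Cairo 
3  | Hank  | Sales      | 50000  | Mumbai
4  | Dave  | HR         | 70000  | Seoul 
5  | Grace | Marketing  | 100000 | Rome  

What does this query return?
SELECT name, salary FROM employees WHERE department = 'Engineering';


Filtering: department = 'Engineering'
Matching rows: 0

Empty result set (0 rows)


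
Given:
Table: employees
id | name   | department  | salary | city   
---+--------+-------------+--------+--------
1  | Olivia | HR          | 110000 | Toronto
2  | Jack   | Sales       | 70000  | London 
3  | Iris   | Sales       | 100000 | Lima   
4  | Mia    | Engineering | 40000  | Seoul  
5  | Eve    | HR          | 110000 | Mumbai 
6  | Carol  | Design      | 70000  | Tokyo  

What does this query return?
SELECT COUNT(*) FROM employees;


COUNT(*) counts all rows

6


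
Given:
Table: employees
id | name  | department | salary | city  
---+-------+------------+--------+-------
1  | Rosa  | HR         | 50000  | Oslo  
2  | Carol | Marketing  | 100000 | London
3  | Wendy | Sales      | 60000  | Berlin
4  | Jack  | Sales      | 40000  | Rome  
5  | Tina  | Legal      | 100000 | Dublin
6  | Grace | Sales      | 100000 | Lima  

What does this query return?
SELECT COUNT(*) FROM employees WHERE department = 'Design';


Counting rows where department = 'Design'


0


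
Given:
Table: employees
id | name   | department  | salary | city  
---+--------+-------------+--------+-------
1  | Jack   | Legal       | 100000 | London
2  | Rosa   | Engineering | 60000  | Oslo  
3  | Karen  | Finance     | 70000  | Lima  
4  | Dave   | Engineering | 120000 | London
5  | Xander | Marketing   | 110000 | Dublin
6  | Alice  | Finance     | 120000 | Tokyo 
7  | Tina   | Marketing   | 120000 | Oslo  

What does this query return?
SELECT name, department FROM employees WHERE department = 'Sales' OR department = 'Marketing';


Filtering: department = 'Sales' OR 'Marketing'
Matching: 2 rows

2 rows:
Xander, Marketing
Tina, Marketing


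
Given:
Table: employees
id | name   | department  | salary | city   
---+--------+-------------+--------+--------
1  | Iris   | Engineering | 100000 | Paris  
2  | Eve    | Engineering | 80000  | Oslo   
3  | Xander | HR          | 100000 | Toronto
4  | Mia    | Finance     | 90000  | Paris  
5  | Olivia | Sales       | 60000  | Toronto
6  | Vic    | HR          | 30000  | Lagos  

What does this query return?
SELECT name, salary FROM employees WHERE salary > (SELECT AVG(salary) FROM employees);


Subquery: AVG(salary) = 76666.67
Filtering: salary > 76666.67
  Iris (100000) -> MATCH
  Eve (80000) -> MATCH
  Xander (100000) -> MATCH
  Mia (90000) -> MATCH


4 rows:
Iris, 100000
Eve, 80000
Xander, 100000
Mia, 90000


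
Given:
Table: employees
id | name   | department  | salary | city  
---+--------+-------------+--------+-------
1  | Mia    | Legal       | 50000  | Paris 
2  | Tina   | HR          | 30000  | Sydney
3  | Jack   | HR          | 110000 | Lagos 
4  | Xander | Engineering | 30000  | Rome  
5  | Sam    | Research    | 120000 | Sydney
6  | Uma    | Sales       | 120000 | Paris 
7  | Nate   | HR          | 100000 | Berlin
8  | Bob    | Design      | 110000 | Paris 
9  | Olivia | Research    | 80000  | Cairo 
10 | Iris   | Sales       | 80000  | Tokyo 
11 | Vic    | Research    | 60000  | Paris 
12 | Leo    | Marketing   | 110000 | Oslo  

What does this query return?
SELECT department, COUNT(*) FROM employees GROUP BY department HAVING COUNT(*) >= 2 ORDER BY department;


Groups with count >= 2:
  HR: 3 -> PASS
  Research: 3 -> PASS
  Sales: 2 -> PASS
  Design: 1 -> filtered out
  Engineering: 1 -> filtered out
  Legal: 1 -> filtered out
  Marketing: 1 -> filtered out


3 groups:
HR, 3
Research, 3
Sales, 2


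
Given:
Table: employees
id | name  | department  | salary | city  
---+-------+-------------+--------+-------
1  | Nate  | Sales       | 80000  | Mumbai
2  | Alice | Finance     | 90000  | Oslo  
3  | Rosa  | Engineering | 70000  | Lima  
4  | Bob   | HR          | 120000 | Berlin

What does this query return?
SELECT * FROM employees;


SELECT * returns all 4 rows with all columns

4 rows:
1, Nate, Sales, 80000, Mumbai
2, Alice, Finance, 90000, Oslo
3, Rosa, Engineering, 70000, Lima
4, Bob, HR, 120000, Berlin


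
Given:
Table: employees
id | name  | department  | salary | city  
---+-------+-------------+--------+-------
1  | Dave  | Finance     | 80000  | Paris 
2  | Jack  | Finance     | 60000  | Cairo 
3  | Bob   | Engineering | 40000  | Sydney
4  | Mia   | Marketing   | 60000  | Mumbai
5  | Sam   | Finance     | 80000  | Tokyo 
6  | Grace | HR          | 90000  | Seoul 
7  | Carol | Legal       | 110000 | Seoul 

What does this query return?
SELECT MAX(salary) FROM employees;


Salaries: 80000, 60000, 40000, 60000, 80000, 90000, 110000
MAX = 110000

110000


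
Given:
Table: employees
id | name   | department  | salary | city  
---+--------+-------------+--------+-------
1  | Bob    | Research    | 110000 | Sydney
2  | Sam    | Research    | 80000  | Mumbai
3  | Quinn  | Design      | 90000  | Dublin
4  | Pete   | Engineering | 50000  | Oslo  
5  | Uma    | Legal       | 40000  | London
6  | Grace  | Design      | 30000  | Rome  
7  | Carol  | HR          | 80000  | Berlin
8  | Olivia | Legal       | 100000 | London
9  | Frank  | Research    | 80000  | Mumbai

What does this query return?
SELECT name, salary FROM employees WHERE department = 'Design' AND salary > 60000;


Filtering: department = 'Design' AND salary > 60000
Matching: 1 rows

1 rows:
Quinn, 90000


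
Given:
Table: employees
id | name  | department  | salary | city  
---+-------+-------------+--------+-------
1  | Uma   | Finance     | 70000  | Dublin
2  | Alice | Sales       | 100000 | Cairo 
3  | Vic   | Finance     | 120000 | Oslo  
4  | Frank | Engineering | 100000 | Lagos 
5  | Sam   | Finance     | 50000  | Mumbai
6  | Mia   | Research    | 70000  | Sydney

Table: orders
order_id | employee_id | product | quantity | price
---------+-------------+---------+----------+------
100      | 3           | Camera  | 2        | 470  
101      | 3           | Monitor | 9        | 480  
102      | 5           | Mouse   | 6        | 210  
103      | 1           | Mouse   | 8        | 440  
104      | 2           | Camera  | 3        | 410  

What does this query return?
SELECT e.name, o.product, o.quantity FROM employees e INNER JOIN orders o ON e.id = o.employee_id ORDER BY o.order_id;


Joining employees.id = orders.employee_id:
  employee Vic (id=3) -> order Camera
  employee Vic (id=3) -> order Monitor
  employee Sam (id=5) -> order Mouse
  employee Uma (id=1) -> order Mouse
  employee Alice (id=2) -> order Camera


5 rows:
Vic, Camera, 2
Vic, Monitor, 9
Sam, Mouse, 6
Uma, Mouse, 8
Alice, Camera, 3


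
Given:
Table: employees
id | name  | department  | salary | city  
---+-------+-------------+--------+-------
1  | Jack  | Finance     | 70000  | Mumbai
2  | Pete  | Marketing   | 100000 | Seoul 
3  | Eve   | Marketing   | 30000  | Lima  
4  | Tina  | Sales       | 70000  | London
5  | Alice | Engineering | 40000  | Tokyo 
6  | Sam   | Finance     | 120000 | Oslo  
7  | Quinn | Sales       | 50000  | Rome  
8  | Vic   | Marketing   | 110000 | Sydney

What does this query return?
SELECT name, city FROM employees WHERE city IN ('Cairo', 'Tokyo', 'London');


Filtering: city IN ('Cairo', 'Tokyo', 'London')
Matching: 2 rows

2 rows:
Tina, London
Alice, Tokyo


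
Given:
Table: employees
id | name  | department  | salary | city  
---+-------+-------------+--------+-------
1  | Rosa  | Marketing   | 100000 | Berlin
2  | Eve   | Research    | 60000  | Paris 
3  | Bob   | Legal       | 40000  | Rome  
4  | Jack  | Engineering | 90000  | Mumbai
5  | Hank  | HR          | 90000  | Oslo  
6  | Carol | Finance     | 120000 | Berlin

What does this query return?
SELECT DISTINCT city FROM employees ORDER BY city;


All 'city' values (row order): Berlin, Paris, Rome, Mumbai, Oslo, Berlin
Removing duplicates leaves 5 unique value(s).

5 values:
Berlin
Mumbai
Oslo
Paris
Rome


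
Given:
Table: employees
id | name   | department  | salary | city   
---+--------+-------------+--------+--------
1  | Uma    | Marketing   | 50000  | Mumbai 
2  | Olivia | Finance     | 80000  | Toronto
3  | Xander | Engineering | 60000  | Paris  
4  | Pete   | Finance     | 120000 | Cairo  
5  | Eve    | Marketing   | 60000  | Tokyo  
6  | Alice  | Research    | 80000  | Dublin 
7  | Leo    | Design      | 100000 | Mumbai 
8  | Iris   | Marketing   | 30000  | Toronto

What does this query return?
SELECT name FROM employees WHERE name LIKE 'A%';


LIKE 'A%' matches names starting with 'A'
Matching: 1

1 rows:
Alice


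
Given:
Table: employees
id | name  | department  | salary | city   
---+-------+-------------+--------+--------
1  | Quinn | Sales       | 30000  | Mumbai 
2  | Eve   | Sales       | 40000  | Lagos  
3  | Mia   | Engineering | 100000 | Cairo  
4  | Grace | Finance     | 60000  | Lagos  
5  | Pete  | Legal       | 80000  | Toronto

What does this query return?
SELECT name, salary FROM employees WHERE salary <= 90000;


Filtering: salary <= 90000
Matching: 4 rows

4 rows:
Quinn, 30000
Eve, 40000
Grace, 60000
Pete, 80000


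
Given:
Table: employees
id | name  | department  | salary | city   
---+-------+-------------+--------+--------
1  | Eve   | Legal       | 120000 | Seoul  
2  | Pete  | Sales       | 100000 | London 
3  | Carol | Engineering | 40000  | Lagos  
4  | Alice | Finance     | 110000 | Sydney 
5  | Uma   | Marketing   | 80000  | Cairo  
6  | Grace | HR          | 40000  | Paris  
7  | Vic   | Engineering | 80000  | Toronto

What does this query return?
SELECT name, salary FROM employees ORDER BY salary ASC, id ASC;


Sorting by salary ASC, then id ASC for ties

7 rows:
Carol, 40000
Grace, 40000
Uma, 80000
Vic, 80000
Pete, 100000
Alice, 110000
Eve, 120000


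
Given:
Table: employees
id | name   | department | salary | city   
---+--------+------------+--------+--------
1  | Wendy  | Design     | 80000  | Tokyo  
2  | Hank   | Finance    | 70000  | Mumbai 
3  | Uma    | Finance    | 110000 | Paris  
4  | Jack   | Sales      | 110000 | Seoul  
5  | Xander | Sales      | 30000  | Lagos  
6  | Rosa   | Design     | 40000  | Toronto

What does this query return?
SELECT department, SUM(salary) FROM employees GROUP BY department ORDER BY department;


Summing salary within each department:
  Design: 80000 + 40000 = 120000
  Finance: 70000 + 110000 = 180000
  Sales: 110000 + 30000 = 140000


3 groups:
Design, 120000
Finance, 180000
Sales, 140000


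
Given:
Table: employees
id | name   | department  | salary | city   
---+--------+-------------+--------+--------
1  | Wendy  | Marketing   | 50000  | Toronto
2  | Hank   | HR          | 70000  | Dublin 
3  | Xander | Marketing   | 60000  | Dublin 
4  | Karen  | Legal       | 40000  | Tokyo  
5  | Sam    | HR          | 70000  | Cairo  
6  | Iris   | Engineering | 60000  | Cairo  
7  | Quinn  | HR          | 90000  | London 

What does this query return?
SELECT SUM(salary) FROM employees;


SUM(salary) = 50000 + 70000 + 60000 + 40000 + 70000 + 60000 + 90000 = 440000

440000


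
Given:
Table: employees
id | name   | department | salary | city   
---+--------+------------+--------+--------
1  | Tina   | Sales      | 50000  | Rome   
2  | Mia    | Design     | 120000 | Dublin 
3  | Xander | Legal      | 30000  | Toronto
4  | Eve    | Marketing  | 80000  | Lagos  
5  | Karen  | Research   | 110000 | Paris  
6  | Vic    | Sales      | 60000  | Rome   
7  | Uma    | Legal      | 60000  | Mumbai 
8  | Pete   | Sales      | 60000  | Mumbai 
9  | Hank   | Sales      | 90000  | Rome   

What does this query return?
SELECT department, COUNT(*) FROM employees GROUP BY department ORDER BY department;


Assigning each row to its department group:
  Tina -> Sales
  Mia -> Design
  Xander -> Legal
  Eve -> Marketing
  Karen -> Research
  Vic -> Sales
  Uma -> Legal
  Pete -> Sales
  Hank -> Sales


5 groups:
Design, 1
Legal, 2
Marketing, 1
Research, 1
Sales, 4


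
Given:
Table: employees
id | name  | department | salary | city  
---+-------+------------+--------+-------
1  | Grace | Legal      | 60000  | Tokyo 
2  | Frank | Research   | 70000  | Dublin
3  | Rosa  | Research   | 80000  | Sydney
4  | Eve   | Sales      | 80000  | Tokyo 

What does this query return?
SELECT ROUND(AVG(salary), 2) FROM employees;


SUM(salary) = 290000
COUNT = 4
ROUND(AVG, 2) = ROUND(290000 / 4, 2) = 72500.0

72500.0


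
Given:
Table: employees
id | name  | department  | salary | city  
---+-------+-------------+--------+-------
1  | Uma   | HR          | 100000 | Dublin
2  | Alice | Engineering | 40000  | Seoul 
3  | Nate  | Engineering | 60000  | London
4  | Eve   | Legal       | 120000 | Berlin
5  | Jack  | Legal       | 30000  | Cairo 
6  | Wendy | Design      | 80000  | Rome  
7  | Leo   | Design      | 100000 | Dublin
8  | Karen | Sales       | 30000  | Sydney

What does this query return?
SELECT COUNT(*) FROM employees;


COUNT(*) counts all rows

8


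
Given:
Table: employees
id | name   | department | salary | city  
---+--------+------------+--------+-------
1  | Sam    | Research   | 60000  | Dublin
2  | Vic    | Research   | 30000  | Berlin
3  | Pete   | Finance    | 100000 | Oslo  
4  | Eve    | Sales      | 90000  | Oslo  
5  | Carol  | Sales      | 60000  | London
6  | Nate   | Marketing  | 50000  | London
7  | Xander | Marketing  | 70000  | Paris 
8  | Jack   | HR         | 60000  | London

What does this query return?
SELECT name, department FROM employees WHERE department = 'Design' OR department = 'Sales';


Filtering: department = 'Design' OR 'Sales'
Matching: 2 rows

2 rows:
Eve, Sales
Carol, Sales


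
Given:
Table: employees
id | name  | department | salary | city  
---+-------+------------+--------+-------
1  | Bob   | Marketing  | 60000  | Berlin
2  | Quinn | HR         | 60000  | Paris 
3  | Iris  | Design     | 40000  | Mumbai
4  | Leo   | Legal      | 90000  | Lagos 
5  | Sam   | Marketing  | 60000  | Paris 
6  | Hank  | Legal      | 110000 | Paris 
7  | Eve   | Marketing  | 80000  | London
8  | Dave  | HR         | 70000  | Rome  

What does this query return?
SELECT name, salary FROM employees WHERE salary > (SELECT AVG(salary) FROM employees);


Subquery: AVG(salary) = 71250.0
Filtering: salary > 71250.0
  Leo (90000) -> MATCH
  Hank (110000) -> MATCH
  Eve (80000) -> MATCH


3 rows:
Leo, 90000
Hank, 110000
Eve, 80000


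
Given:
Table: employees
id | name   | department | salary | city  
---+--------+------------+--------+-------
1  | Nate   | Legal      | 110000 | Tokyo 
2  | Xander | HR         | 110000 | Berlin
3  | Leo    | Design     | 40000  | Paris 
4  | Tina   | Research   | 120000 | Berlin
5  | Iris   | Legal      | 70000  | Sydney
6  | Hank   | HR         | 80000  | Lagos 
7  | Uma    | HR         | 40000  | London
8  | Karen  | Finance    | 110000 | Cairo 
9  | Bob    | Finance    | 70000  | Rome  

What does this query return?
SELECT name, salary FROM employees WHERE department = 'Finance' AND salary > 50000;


Filtering: department = 'Finance' AND salary > 50000
Matching: 2 rows

2 rows:
Karen, 110000
Bob, 70000


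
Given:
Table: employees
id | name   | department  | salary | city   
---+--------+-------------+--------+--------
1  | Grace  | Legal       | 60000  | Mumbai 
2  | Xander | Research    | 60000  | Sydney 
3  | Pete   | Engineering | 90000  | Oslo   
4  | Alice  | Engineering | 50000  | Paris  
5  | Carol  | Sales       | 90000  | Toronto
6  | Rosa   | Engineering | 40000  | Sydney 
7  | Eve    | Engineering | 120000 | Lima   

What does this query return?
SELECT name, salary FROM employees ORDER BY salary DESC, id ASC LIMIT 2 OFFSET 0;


Sort by salary DESC (id ASC tiebreak), then skip 0 and take 2
Rows 1 through 2

2 rows:
Eve, 120000
Pete, 90000


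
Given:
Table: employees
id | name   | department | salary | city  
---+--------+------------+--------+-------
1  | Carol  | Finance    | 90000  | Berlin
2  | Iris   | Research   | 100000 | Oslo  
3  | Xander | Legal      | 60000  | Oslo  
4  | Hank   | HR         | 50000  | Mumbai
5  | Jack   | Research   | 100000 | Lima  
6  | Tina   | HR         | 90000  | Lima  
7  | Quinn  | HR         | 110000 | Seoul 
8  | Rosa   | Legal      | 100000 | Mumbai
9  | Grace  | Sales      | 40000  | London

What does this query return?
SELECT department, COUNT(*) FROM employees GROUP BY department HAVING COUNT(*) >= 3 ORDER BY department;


Groups with count >= 3:
  HR: 3 -> PASS
  Finance: 1 -> filtered out
  Legal: 2 -> filtered out
  Research: 2 -> filtered out
  Sales: 1 -> filtered out


1 groups:
HR, 3


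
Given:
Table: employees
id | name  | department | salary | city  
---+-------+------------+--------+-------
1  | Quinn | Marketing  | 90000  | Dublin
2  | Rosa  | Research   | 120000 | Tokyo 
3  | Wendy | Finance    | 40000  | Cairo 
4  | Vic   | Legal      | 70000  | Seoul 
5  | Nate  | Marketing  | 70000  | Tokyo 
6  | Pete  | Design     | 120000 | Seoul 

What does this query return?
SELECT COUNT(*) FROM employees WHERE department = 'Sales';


Counting rows where department = 'Sales'


0


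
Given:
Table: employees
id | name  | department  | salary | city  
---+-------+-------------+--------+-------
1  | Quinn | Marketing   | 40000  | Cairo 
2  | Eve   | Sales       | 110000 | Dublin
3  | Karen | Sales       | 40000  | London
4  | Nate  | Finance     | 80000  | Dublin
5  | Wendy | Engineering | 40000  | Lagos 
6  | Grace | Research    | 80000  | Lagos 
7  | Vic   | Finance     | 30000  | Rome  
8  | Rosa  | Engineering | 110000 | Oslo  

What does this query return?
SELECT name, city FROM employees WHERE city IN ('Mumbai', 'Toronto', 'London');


Filtering: city IN ('Mumbai', 'Toronto', 'London')
Matching: 1 rows

1 rows:
Karen, London


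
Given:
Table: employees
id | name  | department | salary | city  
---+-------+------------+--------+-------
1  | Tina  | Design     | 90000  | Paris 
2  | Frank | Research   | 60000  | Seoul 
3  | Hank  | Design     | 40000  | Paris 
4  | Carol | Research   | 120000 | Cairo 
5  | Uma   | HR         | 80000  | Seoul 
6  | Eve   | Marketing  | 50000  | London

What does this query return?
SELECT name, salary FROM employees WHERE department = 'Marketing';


Filtering: department = 'Marketing'
Matching rows: 1

1 rows:
Eve, 50000


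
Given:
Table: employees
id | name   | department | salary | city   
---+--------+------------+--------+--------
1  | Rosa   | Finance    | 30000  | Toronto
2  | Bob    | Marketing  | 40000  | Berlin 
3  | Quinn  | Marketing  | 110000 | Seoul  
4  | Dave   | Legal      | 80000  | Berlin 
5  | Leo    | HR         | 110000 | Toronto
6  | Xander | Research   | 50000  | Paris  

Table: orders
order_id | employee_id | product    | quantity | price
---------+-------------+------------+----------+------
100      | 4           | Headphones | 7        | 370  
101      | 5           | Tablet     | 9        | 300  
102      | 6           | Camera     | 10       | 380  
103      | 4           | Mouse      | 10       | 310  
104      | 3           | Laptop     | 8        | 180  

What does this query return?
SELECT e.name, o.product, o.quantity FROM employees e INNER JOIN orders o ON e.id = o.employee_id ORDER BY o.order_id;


Joining employees.id = orders.employee_id:
  employee Dave (id=4) -> order Headphones
  employee Leo (id=5) -> order Tablet
  employee Xander (id=6) -> order Camera
  employee Dave (id=4) -> order Mouse
  employee Quinn (id=3) -> order Laptop


5 rows:
Dave, Headphones, 7
Leo, Tablet, 9
Xander, Camera, 10
Dave, Mouse, 10
Quinn, Laptop, 8


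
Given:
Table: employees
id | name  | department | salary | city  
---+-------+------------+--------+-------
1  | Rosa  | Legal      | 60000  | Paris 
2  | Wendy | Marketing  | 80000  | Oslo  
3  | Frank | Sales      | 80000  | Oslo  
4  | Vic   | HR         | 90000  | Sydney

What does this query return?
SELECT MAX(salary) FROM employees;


Salaries: 60000, 80000, 80000, 90000
MAX = 90000

90000


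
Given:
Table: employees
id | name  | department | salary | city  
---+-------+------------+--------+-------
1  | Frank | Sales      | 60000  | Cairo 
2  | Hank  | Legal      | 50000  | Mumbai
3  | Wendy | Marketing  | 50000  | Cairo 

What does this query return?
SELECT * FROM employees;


SELECT * returns all 3 rows with all columns

3 rows:
1, Frank, Sales, 60000, Cairo
2, Hank, Legal, 50000, Mumbai
3, Wendy, Marketing, 50000, Cairo


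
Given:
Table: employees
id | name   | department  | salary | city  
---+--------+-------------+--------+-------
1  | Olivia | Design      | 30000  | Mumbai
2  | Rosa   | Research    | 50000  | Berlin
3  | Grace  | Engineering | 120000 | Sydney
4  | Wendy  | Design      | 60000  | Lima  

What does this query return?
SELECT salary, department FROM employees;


Projecting columns: salary, department

4 rows:
30000, Design
50000, Research
120000, Engineering
60000, Design


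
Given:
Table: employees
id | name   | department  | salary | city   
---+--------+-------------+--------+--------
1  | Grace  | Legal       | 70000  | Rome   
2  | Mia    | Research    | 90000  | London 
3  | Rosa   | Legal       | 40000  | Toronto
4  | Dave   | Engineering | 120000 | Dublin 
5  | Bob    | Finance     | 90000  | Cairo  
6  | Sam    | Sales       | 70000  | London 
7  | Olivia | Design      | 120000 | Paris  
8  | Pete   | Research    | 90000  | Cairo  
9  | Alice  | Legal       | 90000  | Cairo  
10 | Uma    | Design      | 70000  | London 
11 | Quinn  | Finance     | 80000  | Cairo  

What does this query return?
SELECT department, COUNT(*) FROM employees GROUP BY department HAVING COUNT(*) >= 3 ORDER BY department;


Groups with count >= 3:
  Legal: 3 -> PASS
  Design: 2 -> filtered out
  Engineering: 1 -> filtered out
  Finance: 2 -> filtered out
  Research: 2 -> filtered out
  Sales: 1 -> filtered out


1 groups:
Legal, 3


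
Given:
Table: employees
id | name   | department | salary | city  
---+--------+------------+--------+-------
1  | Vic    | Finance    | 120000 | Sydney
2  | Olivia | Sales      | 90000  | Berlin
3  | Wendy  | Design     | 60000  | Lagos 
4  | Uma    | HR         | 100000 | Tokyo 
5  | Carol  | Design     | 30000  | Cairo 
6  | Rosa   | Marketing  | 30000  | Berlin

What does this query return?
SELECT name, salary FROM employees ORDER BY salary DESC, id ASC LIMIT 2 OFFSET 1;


Sort by salary DESC (id ASC tiebreak), then skip 1 and take 2
Rows 2 through 3

2 rows:
Uma, 100000
Olivia, 90000


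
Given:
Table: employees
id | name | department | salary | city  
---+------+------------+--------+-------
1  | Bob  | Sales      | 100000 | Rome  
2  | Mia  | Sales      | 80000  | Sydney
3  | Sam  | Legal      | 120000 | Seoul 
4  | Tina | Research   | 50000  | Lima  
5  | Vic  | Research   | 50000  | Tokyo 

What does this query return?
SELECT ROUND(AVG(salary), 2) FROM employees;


SUM(salary) = 400000
COUNT = 5
ROUND(AVG, 2) = ROUND(400000 / 5, 2) = 80000.0

80000.0


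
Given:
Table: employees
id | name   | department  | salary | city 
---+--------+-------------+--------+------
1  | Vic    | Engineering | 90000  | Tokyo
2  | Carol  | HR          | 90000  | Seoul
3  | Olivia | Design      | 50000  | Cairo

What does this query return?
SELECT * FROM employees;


SELECT * returns all 3 rows with all columns

3 rows:
1, Vic, Engineering, 90000, Tokyo
2, Carol, HR, 90000, Seoul
3, Olivia, Design, 50000, Cairo


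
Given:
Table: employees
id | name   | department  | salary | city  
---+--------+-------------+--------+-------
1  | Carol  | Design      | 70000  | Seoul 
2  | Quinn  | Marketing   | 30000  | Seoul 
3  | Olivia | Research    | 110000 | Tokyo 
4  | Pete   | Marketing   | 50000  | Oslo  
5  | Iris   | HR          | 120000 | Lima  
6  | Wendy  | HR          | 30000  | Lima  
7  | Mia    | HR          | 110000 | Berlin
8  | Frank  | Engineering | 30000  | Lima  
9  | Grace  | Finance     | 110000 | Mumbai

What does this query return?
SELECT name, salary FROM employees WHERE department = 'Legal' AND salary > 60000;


Filtering: department = 'Legal' AND salary > 60000
Matching: 0 rows

Empty result set (0 rows)


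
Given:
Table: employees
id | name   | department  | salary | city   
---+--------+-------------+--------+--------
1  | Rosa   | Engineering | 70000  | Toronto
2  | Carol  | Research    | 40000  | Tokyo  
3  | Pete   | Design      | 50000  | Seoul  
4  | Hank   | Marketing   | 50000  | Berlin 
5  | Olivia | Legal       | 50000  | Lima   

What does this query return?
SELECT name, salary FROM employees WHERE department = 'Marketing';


Filtering: department = 'Marketing'
Matching rows: 1

1 rows:
Hank, 50000


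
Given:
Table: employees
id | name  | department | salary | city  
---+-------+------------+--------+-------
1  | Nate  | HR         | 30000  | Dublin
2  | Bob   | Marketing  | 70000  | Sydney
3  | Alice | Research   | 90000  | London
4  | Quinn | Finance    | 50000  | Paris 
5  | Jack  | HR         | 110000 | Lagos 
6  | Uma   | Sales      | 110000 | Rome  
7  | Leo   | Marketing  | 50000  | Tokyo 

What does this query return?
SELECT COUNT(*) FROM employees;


COUNT(*) counts all rows

7


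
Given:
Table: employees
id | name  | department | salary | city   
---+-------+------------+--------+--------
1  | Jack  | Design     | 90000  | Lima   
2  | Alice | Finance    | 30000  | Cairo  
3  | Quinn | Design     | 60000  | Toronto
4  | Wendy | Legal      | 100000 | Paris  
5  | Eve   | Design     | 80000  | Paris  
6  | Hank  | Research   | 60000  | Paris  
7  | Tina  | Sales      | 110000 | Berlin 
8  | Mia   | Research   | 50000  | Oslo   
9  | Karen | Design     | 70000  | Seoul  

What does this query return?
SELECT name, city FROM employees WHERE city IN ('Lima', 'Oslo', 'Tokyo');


Filtering: city IN ('Lima', 'Oslo', 'Tokyo')
Matching: 2 rows

2 rows:
Jack, Lima
Mia, Oslo


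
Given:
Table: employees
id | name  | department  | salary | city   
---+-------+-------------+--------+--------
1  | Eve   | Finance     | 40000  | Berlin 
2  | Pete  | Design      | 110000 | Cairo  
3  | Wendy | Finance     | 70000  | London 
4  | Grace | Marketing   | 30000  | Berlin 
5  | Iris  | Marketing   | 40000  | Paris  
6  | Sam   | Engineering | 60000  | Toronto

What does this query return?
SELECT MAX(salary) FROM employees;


Salaries: 40000, 110000, 70000, 30000, 40000, 60000
MAX = 110000

110000


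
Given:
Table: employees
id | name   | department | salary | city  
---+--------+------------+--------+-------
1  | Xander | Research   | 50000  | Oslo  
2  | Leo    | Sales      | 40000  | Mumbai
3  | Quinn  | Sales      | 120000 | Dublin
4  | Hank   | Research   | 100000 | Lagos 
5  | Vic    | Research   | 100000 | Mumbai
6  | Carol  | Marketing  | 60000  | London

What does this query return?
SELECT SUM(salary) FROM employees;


SUM(salary) = 50000 + 40000 + 120000 + 100000 + 100000 + 60000 = 470000

470000


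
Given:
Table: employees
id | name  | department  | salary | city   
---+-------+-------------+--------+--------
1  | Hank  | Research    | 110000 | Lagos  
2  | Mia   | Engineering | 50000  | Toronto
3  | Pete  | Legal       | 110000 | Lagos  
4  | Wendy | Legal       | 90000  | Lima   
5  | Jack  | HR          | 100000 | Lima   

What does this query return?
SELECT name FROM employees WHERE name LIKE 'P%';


LIKE 'P%' matches names starting with 'P'
Matching: 1

1 rows:
Pete
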